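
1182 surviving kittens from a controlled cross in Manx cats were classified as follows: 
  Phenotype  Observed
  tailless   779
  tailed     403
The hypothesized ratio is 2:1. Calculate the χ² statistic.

0.308

Expected counts for N = 1182 under a 2:1 ratio (total parts = 3):
  tailless: 1182 × 2/3 = 788
  tailed: 1182 × 1/3 = 394
χ² = Σ (O − E)² / E
  tailless: (779 − 788)² / 788 = 0.1028
  tailed: (403 − 394)² / 394 = 0.2056
χ² = 0.1028 + 0.2056 = 0.3084 ≈ 0.308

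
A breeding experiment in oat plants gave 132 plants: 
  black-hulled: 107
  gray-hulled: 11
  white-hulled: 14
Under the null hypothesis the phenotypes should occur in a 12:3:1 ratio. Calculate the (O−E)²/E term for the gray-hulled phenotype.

7.639

Expected counts for N = 132 under a 12:3:1 ratio (total parts = 16):
  black-hulled: 132 × 12/16 = 99
  gray-hulled: 132 × 3/16 = 24.75
  white-hulled: 132 × 1/16 = 8.25
Contribution of gray-hulled: (11 − 24.75)² / 24.75 = 7.6389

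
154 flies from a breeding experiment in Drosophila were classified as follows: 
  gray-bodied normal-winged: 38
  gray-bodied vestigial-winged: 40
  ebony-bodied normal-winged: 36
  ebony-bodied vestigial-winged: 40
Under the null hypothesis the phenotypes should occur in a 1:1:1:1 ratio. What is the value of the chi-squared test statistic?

0.286

Total ratio parts = 4. Expected numbers out of 154:
  gray-bodied normal-winged: 154 × 1/4 = 38.5
  gray-bodied vestigial-winged: 154 × 1/4 = 38.5
  ebony-bodied normal-winged: 154 × 1/4 = 38.5
  ebony-bodied vestigial-winged: 154 × 1/4 = 38.5
χ² = Σ (O − E)² / E
  gray-bodied normal-winged: (38 − 38.5)² / 38.5 = 0.0065
  gray-bodied vestigial-winged: (40 − 38.5)² / 38.5 = 0.0584
  ebony-bodied normal-winged: (36 − 38.5)² / 38.5 = 0.1623
  ebony-bodied vestigial-winged: (40 − 38.5)² / 38.5 = 0.0584
χ² = 0.0065 + 0.0584 + 0.1623 + 0.0584 = 0.2856 ≈ 0.286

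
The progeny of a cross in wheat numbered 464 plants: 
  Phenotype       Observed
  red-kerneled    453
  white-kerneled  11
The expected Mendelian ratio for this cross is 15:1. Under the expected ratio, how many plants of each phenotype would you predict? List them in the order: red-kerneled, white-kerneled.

Under the 15:1 hypothesis (Σ ratio = 16, N = 464):
  red-kerneled: 464 × 15/16 = 435
  white-kerneled: 464 × 1/16 = 29

435, 29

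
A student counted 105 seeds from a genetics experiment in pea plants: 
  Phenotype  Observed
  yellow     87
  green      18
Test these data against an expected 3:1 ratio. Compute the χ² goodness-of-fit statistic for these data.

Under the 3:1 hypothesis (Σ ratio = 4, N = 105):
  yellow: 105 × 3/4 = 78.75
  green: 105 × 1/4 = 26.25
χ² = Σ (O − E)² / E
  yellow: (87 − 78.75)² / 78.75 = 0.8643
  green: (18 − 26.25)² / 26.25 = 2.5929
χ² = 0.8643 + 2.5929 = 3.4572 ≈ 3.457

3.457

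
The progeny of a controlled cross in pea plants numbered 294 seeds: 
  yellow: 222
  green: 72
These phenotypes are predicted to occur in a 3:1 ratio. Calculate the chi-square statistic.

Expected counts for N = 294 under a 3:1 ratio (total parts = 4):
  yellow: 294 × 3/4 = 220.5
  green: 294 × 1/4 = 73.5
χ² = Σ (O − E)² / E
  yellow: (222 − 220.5)² / 220.5 = 0.0102
  green: (72 − 73.5)² / 73.5 = 0.0306
χ² = 0.0102 + 0.0306 = 0.0408 ≈ 0.041

0.041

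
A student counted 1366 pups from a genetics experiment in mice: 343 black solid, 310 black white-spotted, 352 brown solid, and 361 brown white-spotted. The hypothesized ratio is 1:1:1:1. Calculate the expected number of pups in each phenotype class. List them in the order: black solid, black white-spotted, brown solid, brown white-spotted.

Under the 1:1:1:1 hypothesis (Σ ratio = 4, N = 1366):
  black solid: 1366 × 1/4 = 341.5
  black white-spotted: 1366 × 1/4 = 341.5
  brown solid: 1366 × 1/4 = 341.5
  brown white-spotted: 1366 × 1/4 = 341.5

341.5, 341.5, 341.5, 341.5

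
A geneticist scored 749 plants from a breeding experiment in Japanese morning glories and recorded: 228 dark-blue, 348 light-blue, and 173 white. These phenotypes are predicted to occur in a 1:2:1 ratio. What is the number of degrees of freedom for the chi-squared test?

2

A goodness-of-fit test with 3 phenotype classes has df = 3 − 1 = 2.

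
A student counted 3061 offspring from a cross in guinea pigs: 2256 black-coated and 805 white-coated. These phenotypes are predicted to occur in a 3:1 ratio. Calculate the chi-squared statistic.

2.753

Under the 3:1 hypothesis (Σ ratio = 4, N = 3061):
  black-coated: 3061 × 3/4 = 2295.75
  white-coated: 3061 × 1/4 = 765.25
χ² = Σ (O − E)² / E
  black-coated: (2256 − 2295.75)² / 2295.75 = 0.6883
  white-coated: (805 − 765.25)² / 765.25 = 2.0648
χ² = 0.6883 + 2.0648 = 2.7531 ≈ 2.753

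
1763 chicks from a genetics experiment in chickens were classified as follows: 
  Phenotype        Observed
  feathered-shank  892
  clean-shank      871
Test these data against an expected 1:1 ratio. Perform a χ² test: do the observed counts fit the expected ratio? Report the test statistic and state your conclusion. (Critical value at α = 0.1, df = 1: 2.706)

0.250; consistent

The 1:1 ratio has 2 parts, so with N = 1763 the expected counts are:
  feathered-shank: 1763 × 1/2 = 881.5
  clean-shank: 1763 × 1/2 = 881.5
χ² = Σ (O − E)² / E
  feathered-shank: (892 − 881.5)² / 881.5 = 0.1251
  clean-shank: (871 − 881.5)² / 881.5 = 0.1251
χ² = 0.1251 + 0.1251 = 0.2502 ≈ 0.250
Degrees of freedom = 2 − 1 = 1; critical value at α = 0.1 is 2.706.
Since 0.250 < 2.706, we fail to reject the null hypothesis — the data are consistent with the 1:1 ratio.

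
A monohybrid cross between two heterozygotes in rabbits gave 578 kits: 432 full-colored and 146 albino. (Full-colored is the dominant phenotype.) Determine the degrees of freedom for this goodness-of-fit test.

For a monohybrid cross between heterozygotes with complete dominance, the expected phenotypic ratio is 3:1.
A goodness-of-fit test with 2 phenotype classes has df = 2 − 1 = 1.

1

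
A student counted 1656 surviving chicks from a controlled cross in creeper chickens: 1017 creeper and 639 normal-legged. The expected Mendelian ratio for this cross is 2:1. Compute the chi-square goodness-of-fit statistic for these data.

20.568

Total ratio parts = 3. Expected numbers out of 1656:
  creeper: 1656 × 2/3 = 1104
  normal-legged: 1656 × 1/3 = 552
χ² = Σ (O − E)² / E
  creeper: (1017 − 1104)² / 1104 = 6.8560
  normal-legged: (639 − 552)² / 552 = 13.7120
χ² = 6.8560 + 13.7120 = 20.568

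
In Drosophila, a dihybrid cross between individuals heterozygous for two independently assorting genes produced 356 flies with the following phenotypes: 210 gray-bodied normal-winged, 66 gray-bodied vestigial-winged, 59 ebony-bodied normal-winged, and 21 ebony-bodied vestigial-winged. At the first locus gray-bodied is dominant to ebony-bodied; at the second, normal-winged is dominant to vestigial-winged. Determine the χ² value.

A dihybrid F₂ with independent assortment and complete dominance at both loci gives a 9:3:3:1 phenotypic ratio.
The 9:3:3:1 ratio has 16 parts, so with N = 356 the expected counts are:
  gray-bodied normal-winged: 356 × 9/16 = 200.25
  gray-bodied vestigial-winged: 356 × 3/16 = 66.75
  ebony-bodied normal-winged: 356 × 3/16 = 66.75
  ebony-bodied vestigial-winged: 356 × 1/16 = 22.25
χ² = Σ (O − E)² / E
  gray-bodied normal-winged: (210 − 200.25)² / 200.25 = 0.4747
  gray-bodied vestigial-winged: (66 − 66.75)² / 66.75 = 0.0084
  ebony-bodied normal-winged: (59 − 66.75)² / 66.75 = 0.8998
  ebony-bodied vestigial-winged: (21 − 22.25)² / 22.25 = 0.0702
χ² = 0.4747 + 0.0084 + 0.8998 + 0.0702 = 1.4531 ≈ 1.453

1.453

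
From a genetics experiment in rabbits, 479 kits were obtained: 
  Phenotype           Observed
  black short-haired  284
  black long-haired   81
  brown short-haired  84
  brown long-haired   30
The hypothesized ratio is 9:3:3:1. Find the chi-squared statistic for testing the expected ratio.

The 9:3:3:1 ratio has 16 parts, so with N = 479 the expected counts are:
  black short-haired: 479 × 9/16 = 269.4375
  black long-haired: 479 × 3/16 = 89.8125
  brown short-haired: 479 × 3/16 = 89.8125
  brown long-haired: 479 × 1/16 = 29.9375
χ² = Σ (O − E)² / E
  black short-haired: (284 − 269.4375)² / 269.4375 = 0.7871
  black long-haired: (81 − 89.8125)² / 89.8125 = 0.8647
  brown short-haired: (84 − 89.8125)² / 89.8125 = 0.3762
  brown long-haired: (30 − 29.9375)² / 29.9375 = 0.0001
χ² = 0.7871 + 0.8647 + 0.3762 + 0.0001 = 2.0281 ≈ 2.028

2.028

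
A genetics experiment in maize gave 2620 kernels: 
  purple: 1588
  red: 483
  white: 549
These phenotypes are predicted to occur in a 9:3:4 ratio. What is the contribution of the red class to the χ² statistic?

Expected counts for N = 2620 under a 9:3:4 ratio (total parts = 16):
  purple: 2620 × 9/16 = 1473.75
  red: 2620 × 3/16 = 491.25
  white: 2620 × 4/16 = 655
Contribution of red: (483 − 491.25)² / 491.25 = 0.1385

0.139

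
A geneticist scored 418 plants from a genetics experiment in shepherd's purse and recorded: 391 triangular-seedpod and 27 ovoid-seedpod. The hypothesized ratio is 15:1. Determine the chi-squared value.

0.031

Under the 15:1 hypothesis (Σ ratio = 16, N = 418):
  triangular-seedpod: 418 × 15/16 = 391.875
  ovoid-seedpod: 418 × 1/16 = 26.125
χ² = Σ (O − E)² / E
  triangular-seedpod: (391 − 391.875)² / 391.875 = 0.0020
  ovoid-seedpod: (27 − 26.125)² / 26.125 = 0.0293
χ² = 0.0020 + 0.0293 = 0.0313 ≈ 0.031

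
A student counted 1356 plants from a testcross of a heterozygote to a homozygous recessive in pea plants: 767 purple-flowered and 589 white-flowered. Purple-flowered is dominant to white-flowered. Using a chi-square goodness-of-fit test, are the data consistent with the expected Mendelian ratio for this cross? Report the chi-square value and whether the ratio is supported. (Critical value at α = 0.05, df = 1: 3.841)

23.366; not consistent

A testcross of a heterozygote (Aa × aa) gives a 1:1 phenotypic ratio.
The 1:1 ratio has 2 parts, so with N = 1356 the expected counts are:
  purple-flowered: 1356 × 1/2 = 678
  white-flowered: 1356 × 1/2 = 678
χ² = Σ (O − E)² / E
  purple-flowered: (767 − 678)² / 678 = 11.6829
  white-flowered: (589 − 678)² / 678 = 11.6829
χ² = 11.6829 + 11.6829 = 23.3658 ≈ 23.366
Degrees of freedom = 2 − 1 = 1; critical value at α = 0.05 is 3.841.
Since 23.366 > 3.841, we reject the null hypothesis — the data do not fit the 1:1 ratio.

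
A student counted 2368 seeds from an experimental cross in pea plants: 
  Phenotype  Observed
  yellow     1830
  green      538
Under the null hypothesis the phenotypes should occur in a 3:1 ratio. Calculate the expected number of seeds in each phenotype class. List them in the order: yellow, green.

1776, 592

Under the 3:1 hypothesis (Σ ratio = 4, N = 2368):
  yellow: 2368 × 3/4 = 1776
  green: 2368 × 1/4 = 592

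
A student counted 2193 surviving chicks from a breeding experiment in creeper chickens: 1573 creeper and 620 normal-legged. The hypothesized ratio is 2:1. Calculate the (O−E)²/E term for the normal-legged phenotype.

16.855

The 2:1 ratio has 3 parts, so with N = 2193 the expected counts are:
  creeper: 2193 × 2/3 = 1462
  normal-legged: 2193 × 1/3 = 731
Contribution of normal-legged: (620 − 731)² / 731 = 16.8550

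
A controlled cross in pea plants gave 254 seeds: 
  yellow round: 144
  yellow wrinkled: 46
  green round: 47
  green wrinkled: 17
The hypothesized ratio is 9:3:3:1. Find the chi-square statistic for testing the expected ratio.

0.152

The 9:3:3:1 ratio has 16 parts, so with N = 254 the expected counts are:
  yellow round: 254 × 9/16 = 142.875
  yellow wrinkled: 254 × 3/16 = 47.625
  green round: 254 × 3/16 = 47.625
  green wrinkled: 254 × 1/16 = 15.875
χ² = Σ (O − E)² / E
  yellow round: (144 − 142.875)² / 142.875 = 0.0089
  yellow wrinkled: (46 − 47.625)² / 47.625 = 0.0554
  green round: (47 − 47.625)² / 47.625 = 0.0082
  green wrinkled: (17 − 15.875)² / 15.875 = 0.0797
χ² = 0.0089 + 0.0554 + 0.0082 + 0.0797 = 0.1522 ≈ 0.152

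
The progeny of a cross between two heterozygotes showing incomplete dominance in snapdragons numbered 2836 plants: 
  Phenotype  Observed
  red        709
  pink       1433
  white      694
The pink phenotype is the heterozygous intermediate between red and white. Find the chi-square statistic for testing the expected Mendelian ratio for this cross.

0.476

With incomplete dominance, a heterozygote × heterozygote cross gives a 1:2:1 phenotypic ratio.
Total ratio parts = 4. Expected numbers out of 2836:
  red: 2836 × 1/4 = 709
  pink: 2836 × 2/4 = 1418
  white: 2836 × 1/4 = 709
χ² = Σ (O − E)² / E
  red: (709 − 709)² / 709 = 0.0000
  pink: (1433 − 1418)² / 1418 = 0.1587
  white: (694 − 709)² / 709 = 0.3173
χ² = 0.0000 + 0.1587 + 0.3173 = 0.476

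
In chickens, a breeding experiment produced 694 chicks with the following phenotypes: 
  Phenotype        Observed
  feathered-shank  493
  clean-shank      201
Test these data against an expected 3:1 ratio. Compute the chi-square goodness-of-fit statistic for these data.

5.812

Total ratio parts = 4. Expected numbers out of 694:
  feathered-shank: 694 × 3/4 = 520.5
  clean-shank: 694 × 1/4 = 173.5
χ² = Σ (O − E)² / E
  feathered-shank: (493 − 520.5)² / 520.5 = 1.4529
  clean-shank: (201 − 173.5)² / 173.5 = 4.3588
χ² = 1.4529 + 4.3588 = 5.8117 ≈ 5.812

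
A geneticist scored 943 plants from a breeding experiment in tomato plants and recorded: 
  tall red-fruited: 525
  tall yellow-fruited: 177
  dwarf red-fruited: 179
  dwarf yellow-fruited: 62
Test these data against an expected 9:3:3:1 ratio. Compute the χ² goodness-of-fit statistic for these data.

Total ratio parts = 16. Expected numbers out of 943:
  tall red-fruited: 943 × 9/16 = 530.4375
  tall yellow-fruited: 943 × 3/16 = 176.8125
  dwarf red-fruited: 943 × 3/16 = 176.8125
  dwarf yellow-fruited: 943 × 1/16 = 58.9375
χ² = Σ (O − E)² / E
  tall red-fruited: (525 − 530.4375)² / 530.4375 = 0.0557
  tall yellow-fruited: (177 − 176.8125)² / 176.8125 = 0.0002
  dwarf red-fruited: (179 − 176.8125)² / 176.8125 = 0.0271
  dwarf yellow-fruited: (62 − 58.9375)² / 58.9375 = 0.1591
χ² = 0.0557 + 0.0002 + 0.0271 + 0.1591 = 0.2421 ≈ 0.242

0.242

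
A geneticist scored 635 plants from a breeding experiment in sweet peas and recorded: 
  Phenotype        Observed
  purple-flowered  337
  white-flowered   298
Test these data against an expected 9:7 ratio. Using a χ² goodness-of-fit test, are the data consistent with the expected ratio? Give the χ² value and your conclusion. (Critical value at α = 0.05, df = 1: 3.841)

2.608; consistent

Total ratio parts = 16. Expected numbers out of 635:
  purple-flowered: 635 × 9/16 = 357.1875
  white-flowered: 635 × 7/16 = 277.8125
χ² = Σ (O − E)² / E
  purple-flowered: (337 − 357.1875)² / 357.1875 = 1.1410
  white-flowered: (298 − 277.8125)² / 277.8125 = 1.4669
χ² = 1.1410 + 1.4669 = 2.6079 ≈ 2.608
Degrees of freedom = 2 − 1 = 1; critical value at α = 0.05 is 3.841.
Since 2.608 < 3.841, we fail to reject the null hypothesis — the data are consistent with the 9:7 ratio.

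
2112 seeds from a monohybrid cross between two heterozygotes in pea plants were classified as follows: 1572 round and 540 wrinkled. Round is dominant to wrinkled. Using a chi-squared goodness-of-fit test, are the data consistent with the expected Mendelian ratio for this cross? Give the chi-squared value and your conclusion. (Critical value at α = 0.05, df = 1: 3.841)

For a monohybrid cross between heterozygotes with complete dominance, the expected phenotypic ratio is 3:1.
Under the 3:1 hypothesis (Σ ratio = 4, N = 2112):
  round: 2112 × 3/4 = 1584
  wrinkled: 2112 × 1/4 = 528
χ² = Σ (O − E)² / E
  round: (1572 − 1584)² / 1584 = 0.0909
  wrinkled: (540 − 528)² / 528 = 0.2727
χ² = 0.0909 + 0.2727 = 0.3636 ≈ 0.364
Degrees of freedom = 2 − 1 = 1; critical value at α = 0.05 is 3.841.
Since 0.364 < 3.841, we fail to reject the null hypothesis — the data are consistent with the 3:1 ratio.

0.364; consistent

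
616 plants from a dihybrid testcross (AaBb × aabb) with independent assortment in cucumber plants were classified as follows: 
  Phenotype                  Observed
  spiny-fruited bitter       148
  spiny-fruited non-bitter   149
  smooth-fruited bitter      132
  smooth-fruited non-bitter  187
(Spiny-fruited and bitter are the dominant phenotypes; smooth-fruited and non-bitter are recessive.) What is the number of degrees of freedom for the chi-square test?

A dihybrid testcross with independent assortment gives a 1:1:1:1 ratio.
A goodness-of-fit test with 4 phenotype classes has df = 4 − 1 = 3.

3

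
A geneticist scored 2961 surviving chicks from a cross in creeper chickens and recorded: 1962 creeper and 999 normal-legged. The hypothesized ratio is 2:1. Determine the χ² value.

Expected counts for N = 2961 under a 2:1 ratio (total parts = 3):
  creeper: 2961 × 2/3 = 1974
  normal-legged: 2961 × 1/3 = 987
χ² = Σ (O − E)² / E
  creeper: (1962 − 1974)² / 1974 = 0.0729
  normal-legged: (999 − 987)² / 987 = 0.1459
χ² = 0.0729 + 0.1459 = 0.2188 ≈ 0.219

0.219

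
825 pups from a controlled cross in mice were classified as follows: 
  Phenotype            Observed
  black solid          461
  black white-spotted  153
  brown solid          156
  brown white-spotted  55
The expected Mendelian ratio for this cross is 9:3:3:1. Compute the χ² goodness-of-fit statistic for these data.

Under the 9:3:3:1 hypothesis (Σ ratio = 16, N = 825):
  black solid: 825 × 9/16 = 464.0625
  black white-spotted: 825 × 3/16 = 154.6875
  brown solid: 825 × 3/16 = 154.6875
  brown white-spotted: 825 × 1/16 = 51.5625
χ² = Σ (O − E)² / E
  black solid: (461 − 464.0625)² / 464.0625 = 0.0202
  black white-spotted: (153 − 154.6875)² / 154.6875 = 0.0184
  brown solid: (156 − 154.6875)² / 154.6875 = 0.0111
  brown white-spotted: (55 − 51.5625)² / 51.5625 = 0.2292
χ² = 0.0202 + 0.0184 + 0.0111 + 0.2292 = 0.2789 ≈ 0.279

0.279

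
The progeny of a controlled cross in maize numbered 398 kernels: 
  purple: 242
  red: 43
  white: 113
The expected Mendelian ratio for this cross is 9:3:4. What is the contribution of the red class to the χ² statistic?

Total ratio parts = 16. Expected numbers out of 398:
  purple: 398 × 9/16 = 223.875
  red: 398 × 3/16 = 74.625
  white: 398 × 4/16 = 99.5
Contribution of red: (43 − 74.625)² / 74.625 = 13.4022

13.402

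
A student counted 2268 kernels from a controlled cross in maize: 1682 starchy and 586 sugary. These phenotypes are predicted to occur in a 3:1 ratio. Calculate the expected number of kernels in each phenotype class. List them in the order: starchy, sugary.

1701, 567

Under the 3:1 hypothesis (Σ ratio = 4, N = 2268):
  starchy: 2268 × 3/4 = 1701
  sugary: 2268 × 1/4 = 567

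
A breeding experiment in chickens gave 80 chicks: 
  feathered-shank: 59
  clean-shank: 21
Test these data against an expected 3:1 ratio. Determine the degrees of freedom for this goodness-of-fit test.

A goodness-of-fit test with 2 phenotype classes has df = 2 − 1 = 1.

1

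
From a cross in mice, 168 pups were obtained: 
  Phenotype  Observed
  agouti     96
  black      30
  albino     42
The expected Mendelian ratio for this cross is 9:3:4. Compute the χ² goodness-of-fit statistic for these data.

0.095

Total ratio parts = 16. Expected numbers out of 168:
  agouti: 168 × 9/16 = 94.5
  black: 168 × 3/16 = 31.5
  albino: 168 × 4/16 = 42
χ² = Σ (O − E)² / E
  agouti: (96 − 94.5)² / 94.5 = 0.0238
  black: (30 − 31.5)² / 31.5 = 0.0714
  albino: (42 − 42)² / 42 = 0.0000
χ² = 0.0238 + 0.0714 + 0.0000 = 0.0952 ≈ 0.095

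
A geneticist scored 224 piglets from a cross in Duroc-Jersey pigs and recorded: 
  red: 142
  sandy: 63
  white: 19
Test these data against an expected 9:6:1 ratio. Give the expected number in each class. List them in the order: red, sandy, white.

126, 84, 14

The 9:6:1 ratio has 16 parts, so with N = 224 the expected counts are:
  red: 224 × 9/16 = 126
  sandy: 224 × 6/16 = 84
  white: 224 × 1/16 = 14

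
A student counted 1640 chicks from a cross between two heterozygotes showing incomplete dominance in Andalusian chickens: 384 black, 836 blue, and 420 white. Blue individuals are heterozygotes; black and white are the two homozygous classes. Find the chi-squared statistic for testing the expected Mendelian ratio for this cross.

With incomplete dominance, a heterozygote × heterozygote cross gives a 1:2:1 phenotypic ratio.
Total ratio parts = 4. Expected numbers out of 1640:
  black: 1640 × 1/4 = 410
  blue: 1640 × 2/4 = 820
  white: 1640 × 1/4 = 410
χ² = Σ (O − E)² / E
  black: (384 − 410)² / 410 = 1.6488
  blue: (836 − 820)² / 820 = 0.3122
  white: (420 − 410)² / 410 = 0.2439
χ² = 1.6488 + 0.3122 + 0.2439 = 2.2049 ≈ 2.205

2.205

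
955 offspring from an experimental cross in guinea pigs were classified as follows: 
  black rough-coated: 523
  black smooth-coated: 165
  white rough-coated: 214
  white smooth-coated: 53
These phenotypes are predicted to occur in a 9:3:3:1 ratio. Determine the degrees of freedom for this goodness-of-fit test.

3

A goodness-of-fit test with 4 phenotype classes has df = 4 − 1 = 3.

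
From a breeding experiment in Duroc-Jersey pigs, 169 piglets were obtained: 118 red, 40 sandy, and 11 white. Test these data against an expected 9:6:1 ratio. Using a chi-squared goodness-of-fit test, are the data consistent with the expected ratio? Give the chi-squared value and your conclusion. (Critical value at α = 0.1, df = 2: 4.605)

14.174; not consistent

Expected counts for N = 169 under a 9:6:1 ratio (total parts = 16):
  red: 169 × 9/16 = 95.0625
  sandy: 169 × 6/16 = 63.375
  white: 169 × 1/16 = 10.5625
χ² = Σ (O − E)² / E
  red: (118 − 95.0625)² / 95.0625 = 5.5346
  sandy: (40 − 63.375)² / 63.375 = 8.6215
  white: (11 − 10.5625)² / 10.5625 = 0.0181
χ² = 5.5346 + 8.6215 + 0.0181 = 14.1742 ≈ 14.174
Degrees of freedom = 3 − 1 = 2; critical value at α = 0.1 is 4.605.
Since 14.174 > 4.605, we reject the null hypothesis — the data do not fit the 9:6:1 ratio.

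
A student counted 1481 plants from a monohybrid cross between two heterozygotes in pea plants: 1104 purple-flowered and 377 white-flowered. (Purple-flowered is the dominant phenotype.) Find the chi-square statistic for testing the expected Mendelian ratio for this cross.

For a monohybrid cross between heterozygotes with complete dominance, the expected phenotypic ratio is 3:1.
The 3:1 ratio has 4 parts, so with N = 1481 the expected counts are:
  purple-flowered: 1481 × 3/4 = 1110.75
  white-flowered: 1481 × 1/4 = 370.25
χ² = Σ (O − E)² / E
  purple-flowered: (1104 − 1110.75)² / 1110.75 = 0.0410
  white-flowered: (377 − 370.25)² / 370.25 = 0.1231
χ² = 0.0410 + 0.1231 = 0.1641 ≈ 0.164

0.164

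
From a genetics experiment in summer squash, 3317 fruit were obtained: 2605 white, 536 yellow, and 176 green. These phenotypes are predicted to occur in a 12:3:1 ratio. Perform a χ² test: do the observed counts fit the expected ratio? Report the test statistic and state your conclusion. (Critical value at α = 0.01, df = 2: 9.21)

The 12:3:1 ratio has 16 parts, so with N = 3317 the expected counts are:
  white: 3317 × 12/16 = 2487.75
  yellow: 3317 × 3/16 = 621.9375
  green: 3317 × 1/16 = 207.3125
χ² = Σ (O − E)² / E
  white: (2605 − 2487.75)² / 2487.75 = 5.5261
  yellow: (536 − 621.9375)² / 621.9375 = 11.8746
  green: (176 − 207.3125)² / 207.3125 = 4.7294
χ² = 5.5261 + 11.8746 + 4.7294 = 22.1301 ≈ 22.130
Degrees of freedom = 3 − 1 = 2; critical value at α = 0.01 is 9.21.
Since 22.130 > 9.21, we reject the null hypothesis — the data do not fit the 12:3:1 ratio.

22.130; not consistent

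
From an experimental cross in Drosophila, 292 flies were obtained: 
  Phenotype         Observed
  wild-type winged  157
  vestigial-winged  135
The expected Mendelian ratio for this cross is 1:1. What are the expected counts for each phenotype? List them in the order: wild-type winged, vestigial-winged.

146, 146

Under the 1:1 hypothesis (Σ ratio = 2, N = 292):
  wild-type winged: 292 × 1/2 = 146
  vestigial-winged: 292 × 1/2 = 146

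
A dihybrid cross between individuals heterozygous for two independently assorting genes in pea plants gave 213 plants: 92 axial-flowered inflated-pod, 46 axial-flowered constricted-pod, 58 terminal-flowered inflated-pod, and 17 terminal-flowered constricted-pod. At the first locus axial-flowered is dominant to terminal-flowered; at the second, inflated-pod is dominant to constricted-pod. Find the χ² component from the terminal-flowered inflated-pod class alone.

8.169

A dihybrid F₂ with independent assortment and complete dominance at both loci gives a 9:3:3:1 phenotypic ratio.
The 9:3:3:1 ratio has 16 parts, so with N = 213 the expected counts are:
  axial-flowered inflated-pod: 213 × 9/16 = 119.8125
  axial-flowered constricted-pod: 213 × 3/16 = 39.9375
  terminal-flowered inflated-pod: 213 × 3/16 = 39.9375
  terminal-flowered constricted-pod: 213 × 1/16 = 13.3125
Contribution of terminal-flowered inflated-pod: (58 − 39.9375)² / 39.9375 = 8.1691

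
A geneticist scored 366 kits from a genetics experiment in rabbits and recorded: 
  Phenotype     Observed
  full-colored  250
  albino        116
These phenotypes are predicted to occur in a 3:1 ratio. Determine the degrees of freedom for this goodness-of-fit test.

A goodness-of-fit test with 2 phenotype classes has df = 2 − 1 = 1.

1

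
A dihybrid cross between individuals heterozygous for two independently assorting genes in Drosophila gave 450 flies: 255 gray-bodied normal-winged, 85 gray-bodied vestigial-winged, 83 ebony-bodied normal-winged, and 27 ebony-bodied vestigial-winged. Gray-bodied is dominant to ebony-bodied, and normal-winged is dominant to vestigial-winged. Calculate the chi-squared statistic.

A dihybrid F₂ with independent assortment and complete dominance at both loci gives a 9:3:3:1 phenotypic ratio.
Total ratio parts = 16. Expected numbers out of 450:
  gray-bodied normal-winged: 450 × 9/16 = 253.125
  gray-bodied vestigial-winged: 450 × 3/16 = 84.375
  ebony-bodied normal-winged: 450 × 3/16 = 84.375
  ebony-bodied vestigial-winged: 450 × 1/16 = 28.125
χ² = Σ (O − E)² / E
  gray-bodied normal-winged: (255 − 253.125)² / 253.125 = 0.0139
  gray-bodied vestigial-winged: (85 − 84.375)² / 84.375 = 0.0046
  ebony-bodied normal-winged: (83 − 84.375)² / 84.375 = 0.0224
  ebony-bodied vestigial-winged: (27 − 28.125)² / 28.125 = 0.0450
χ² = 0.0139 + 0.0046 + 0.0224 + 0.0450 = 0.0859 ≈ 0.086

0.086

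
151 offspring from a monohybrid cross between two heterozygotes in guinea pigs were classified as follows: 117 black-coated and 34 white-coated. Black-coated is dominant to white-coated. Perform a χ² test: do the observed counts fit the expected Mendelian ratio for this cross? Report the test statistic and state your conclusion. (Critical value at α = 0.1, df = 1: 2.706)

For a monohybrid cross between heterozygotes with complete dominance, the expected phenotypic ratio is 3:1.
Total ratio parts = 4. Expected numbers out of 151:
  black-coated: 151 × 3/4 = 113.25
  white-coated: 151 × 1/4 = 37.75
χ² = Σ (O − E)² / E
  black-coated: (117 − 113.25)² / 113.25 = 0.1242
  white-coated: (34 − 37.75)² / 37.75 = 0.3725
χ² = 0.1242 + 0.3725 = 0.4967 ≈ 0.497
Degrees of freedom = 2 − 1 = 1; critical value at α = 0.1 is 2.706.
Since 0.497 < 2.706, we fail to reject the null hypothesis — the data are consistent with the 3:1 ratio.

0.497; consistent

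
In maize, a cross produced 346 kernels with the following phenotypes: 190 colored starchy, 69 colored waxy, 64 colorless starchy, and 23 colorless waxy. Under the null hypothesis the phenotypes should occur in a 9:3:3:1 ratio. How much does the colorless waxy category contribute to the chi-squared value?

The 9:3:3:1 ratio has 16 parts, so with N = 346 the expected counts are:
  colored starchy: 346 × 9/16 = 194.625
  colored waxy: 346 × 3/16 = 64.875
  colorless starchy: 346 × 3/16 = 64.875
  colorless waxy: 346 × 1/16 = 21.625
Contribution of colorless waxy: (23 − 21.625)² / 21.625 = 0.0874

0.087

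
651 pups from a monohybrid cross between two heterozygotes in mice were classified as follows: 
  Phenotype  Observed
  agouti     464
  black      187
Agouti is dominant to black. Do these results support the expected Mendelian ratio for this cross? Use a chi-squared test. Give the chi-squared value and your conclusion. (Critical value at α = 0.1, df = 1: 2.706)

For a monohybrid cross between heterozygotes with complete dominance, the expected phenotypic ratio is 3:1.
Total ratio parts = 4. Expected numbers out of 651:
  agouti: 651 × 3/4 = 488.25
  black: 651 × 1/4 = 162.75
χ² = Σ (O − E)² / E
  agouti: (464 − 488.25)² / 488.25 = 1.2044
  black: (187 − 162.75)² / 162.75 = 3.6133
χ² = 1.2044 + 3.6133 = 4.8177 ≈ 4.818
Degrees of freedom = 2 − 1 = 1; critical value at α = 0.1 is 2.706.
Since 4.818 > 2.706, we reject the null hypothesis — the data do not fit the 3:1 ratio.

4.818; not consistent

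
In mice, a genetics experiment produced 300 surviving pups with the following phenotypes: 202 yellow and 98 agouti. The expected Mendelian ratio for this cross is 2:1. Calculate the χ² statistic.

Expected counts for N = 300 under a 2:1 ratio (total parts = 3):
  yellow: 300 × 2/3 = 200
  agouti: 300 × 1/3 = 100
χ² = Σ (O − E)² / E
  yellow: (202 − 200)² / 200 = 0.0200
  agouti: (98 − 100)² / 100 = 0.0400
χ² = 0.0200 + 0.0400 = 0.060

0.060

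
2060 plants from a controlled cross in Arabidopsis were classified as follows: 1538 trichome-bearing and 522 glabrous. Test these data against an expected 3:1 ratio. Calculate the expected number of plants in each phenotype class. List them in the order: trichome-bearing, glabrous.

Total ratio parts = 4. Expected numbers out of 2060:
  trichome-bearing: 2060 × 3/4 = 1545
  glabrous: 2060 × 1/4 = 515

1545, 515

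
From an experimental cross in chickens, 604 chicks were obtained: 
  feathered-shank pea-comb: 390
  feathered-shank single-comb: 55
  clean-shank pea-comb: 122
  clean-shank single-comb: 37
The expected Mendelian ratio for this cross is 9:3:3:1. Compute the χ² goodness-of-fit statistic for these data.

38.084

Total ratio parts = 16. Expected numbers out of 604:
  feathered-shank pea-comb: 604 × 9/16 = 339.75
  feathered-shank single-comb: 604 × 3/16 = 113.25
  clean-shank pea-comb: 604 × 3/16 = 113.25
  clean-shank single-comb: 604 × 1/16 = 37.75
χ² = Σ (O − E)² / E
  feathered-shank pea-comb: (390 − 339.75)² / 339.75 = 7.4321
  feathered-shank single-comb: (55 − 113.25)² / 113.25 = 29.9608
  clean-shank pea-comb: (122 − 113.25)² / 113.25 = 0.6760
  clean-shank single-comb: (37 − 37.75)² / 37.75 = 0.0149
χ² = 7.4321 + 29.9608 + 0.6760 + 0.0149 = 38.0838 ≈ 38.084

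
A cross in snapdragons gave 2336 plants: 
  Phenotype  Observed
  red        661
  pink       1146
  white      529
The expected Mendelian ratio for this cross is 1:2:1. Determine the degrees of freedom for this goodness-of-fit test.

2

A goodness-of-fit test with 3 phenotype classes has df = 3 − 1 = 2.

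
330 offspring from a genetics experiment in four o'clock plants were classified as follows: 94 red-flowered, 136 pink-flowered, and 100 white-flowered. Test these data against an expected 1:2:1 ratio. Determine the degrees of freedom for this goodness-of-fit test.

2

A goodness-of-fit test with 3 phenotype classes has df = 3 − 1 = 2.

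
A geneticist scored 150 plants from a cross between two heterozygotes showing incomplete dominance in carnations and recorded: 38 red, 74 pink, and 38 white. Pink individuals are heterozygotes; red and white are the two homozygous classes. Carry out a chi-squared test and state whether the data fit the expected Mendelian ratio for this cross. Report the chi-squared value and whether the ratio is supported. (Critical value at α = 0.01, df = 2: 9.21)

With incomplete dominance, a heterozygote × heterozygote cross gives a 1:2:1 phenotypic ratio.
The 1:2:1 ratio has 4 parts, so with N = 150 the expected counts are:
  red: 150 × 1/4 = 37.5
  pink: 150 × 2/4 = 75
  white: 150 × 1/4 = 37.5
χ² = Σ (O − E)² / E
  red: (38 − 37.5)² / 37.5 = 0.0067
  pink: (74 − 75)² / 75 = 0.0133
  white: (38 − 37.5)² / 37.5 = 0.0067
χ² = 0.0067 + 0.0133 + 0.0067 = 0.0267 ≈ 0.027
Degrees of freedom = 3 − 1 = 2; critical value at α = 0.01 is 9.21.
Since 0.027 < 9.21, we fail to reject the null hypothesis — the data are consistent with the 1:2:1 ratio.

0.027; consistent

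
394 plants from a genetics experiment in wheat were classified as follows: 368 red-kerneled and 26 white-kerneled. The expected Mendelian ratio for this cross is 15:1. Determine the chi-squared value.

Total ratio parts = 16. Expected numbers out of 394:
  red-kerneled: 394 × 15/16 = 369.375
  white-kerneled: 394 × 1/16 = 24.625
χ² = Σ (O − E)² / E
  red-kerneled: (368 − 369.375)² / 369.375 = 0.0051
  white-kerneled: (26 − 24.625)² / 24.625 = 0.0768
χ² = 0.0051 + 0.0768 = 0.0819 ≈ 0.082

0.082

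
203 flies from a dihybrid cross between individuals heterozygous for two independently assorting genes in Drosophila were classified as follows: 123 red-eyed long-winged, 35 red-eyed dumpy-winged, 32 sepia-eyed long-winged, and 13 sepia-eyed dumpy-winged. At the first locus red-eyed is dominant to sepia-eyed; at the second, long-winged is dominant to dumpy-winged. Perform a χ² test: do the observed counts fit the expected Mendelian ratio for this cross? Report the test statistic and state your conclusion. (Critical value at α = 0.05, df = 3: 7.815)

1.900; consistent

A dihybrid F₂ with independent assortment and complete dominance at both loci gives a 9:3:3:1 phenotypic ratio.
Total ratio parts = 16. Expected numbers out of 203:
  red-eyed long-winged: 203 × 9/16 = 114.1875
  red-eyed dumpy-winged: 203 × 3/16 = 38.0625
  sepia-eyed long-winged: 203 × 3/16 = 38.0625
  sepia-eyed dumpy-winged: 203 × 1/16 = 12.6875
χ² = Σ (O − E)² / E
  red-eyed long-winged: (123 − 114.1875)² / 114.1875 = 0.6801
  red-eyed dumpy-winged: (35 − 38.0625)² / 38.0625 = 0.2464
  sepia-eyed long-winged: (32 − 38.0625)² / 38.0625 = 0.9656
  sepia-eyed dumpy-winged: (13 − 12.6875)² / 12.6875 = 0.0077
χ² = 0.6801 + 0.2464 + 0.9656 + 0.0077 = 1.8998 ≈ 1.900
Degrees of freedom = 4 − 1 = 3; critical value at α = 0.05 is 7.815.
Since 1.900 < 7.815, we fail to reject the null hypothesis — the data are consistent with the 9:3:3:1 ratio.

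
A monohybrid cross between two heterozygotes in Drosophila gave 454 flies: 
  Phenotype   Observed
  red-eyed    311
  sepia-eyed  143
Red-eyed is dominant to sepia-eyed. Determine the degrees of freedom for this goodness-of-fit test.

1

For a monohybrid cross between heterozygotes with complete dominance, the expected phenotypic ratio is 3:1.
A goodness-of-fit test with 2 phenotype classes has df = 2 − 1 = 1.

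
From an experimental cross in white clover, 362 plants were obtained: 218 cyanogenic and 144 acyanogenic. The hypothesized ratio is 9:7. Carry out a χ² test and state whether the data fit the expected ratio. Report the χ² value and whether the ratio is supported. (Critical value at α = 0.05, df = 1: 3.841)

2.320; consistent

Total ratio parts = 16. Expected numbers out of 362:
  cyanogenic: 362 × 9/16 = 203.625
  acyanogenic: 362 × 7/16 = 158.375
χ² = Σ (O − E)² / E
  cyanogenic: (218 − 203.625)² / 203.625 = 1.0148
  acyanogenic: (144 − 158.375)² / 158.375 = 1.3048
χ² = 1.0148 + 1.3048 = 2.3196 ≈ 2.320
Degrees of freedom = 2 − 1 = 1; critical value at α = 0.05 is 3.841.
Since 2.320 < 3.841, we fail to reject the null hypothesis — the data are consistent with the 9:7 ratio.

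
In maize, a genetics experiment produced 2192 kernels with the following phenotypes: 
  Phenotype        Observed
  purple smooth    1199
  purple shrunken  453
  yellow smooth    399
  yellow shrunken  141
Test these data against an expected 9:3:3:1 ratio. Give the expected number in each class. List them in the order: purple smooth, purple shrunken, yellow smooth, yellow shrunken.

Expected counts for N = 2192 under a 9:3:3:1 ratio (total parts = 16):
  purple smooth: 2192 × 9/16 = 1233
  purple shrunken: 2192 × 3/16 = 411
  yellow smooth: 2192 × 3/16 = 411
  yellow shrunken: 2192 × 1/16 = 137

1233, 411, 411, 137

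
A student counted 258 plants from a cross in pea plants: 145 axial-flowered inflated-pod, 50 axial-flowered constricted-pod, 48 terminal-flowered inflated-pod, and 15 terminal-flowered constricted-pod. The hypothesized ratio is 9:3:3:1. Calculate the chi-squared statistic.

0.136

Expected counts for N = 258 under a 9:3:3:1 ratio (total parts = 16):
  axial-flowered inflated-pod: 258 × 9/16 = 145.125
  axial-flowered constricted-pod: 258 × 3/16 = 48.375
  terminal-flowered inflated-pod: 258 × 3/16 = 48.375
  terminal-flowered constricted-pod: 258 × 1/16 = 16.125
χ² = Σ (O − E)² / E
  axial-flowered inflated-pod: (145 − 145.125)² / 145.125 = 0.0001
  axial-flowered constricted-pod: (50 − 48.375)² / 48.375 = 0.0546
  terminal-flowered inflated-pod: (48 − 48.375)² / 48.375 = 0.0029
  terminal-flowered constricted-pod: (15 − 16.125)² / 16.125 = 0.0785
χ² = 0.0001 + 0.0546 + 0.0029 + 0.0785 = 0.1361 ≈ 0.136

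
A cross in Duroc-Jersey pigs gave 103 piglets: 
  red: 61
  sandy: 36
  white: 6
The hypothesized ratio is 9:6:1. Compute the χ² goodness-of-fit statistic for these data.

0.370

Total ratio parts = 16. Expected numbers out of 103:
  red: 103 × 9/16 = 57.9375
  sandy: 103 × 6/16 = 38.625
  white: 103 × 1/16 = 6.4375
χ² = Σ (O − E)² / E
  red: (61 − 57.9375)² / 57.9375 = 0.1619
  sandy: (36 − 38.625)² / 38.625 = 0.1784
  white: (6 − 6.4375)² / 6.4375 = 0.0297
χ² = 0.1619 + 0.1784 + 0.0297 = 0.370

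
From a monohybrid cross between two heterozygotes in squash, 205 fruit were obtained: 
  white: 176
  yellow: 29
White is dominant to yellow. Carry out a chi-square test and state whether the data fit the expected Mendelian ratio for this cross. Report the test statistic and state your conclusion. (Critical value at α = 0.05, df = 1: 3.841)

12.880; not consistent

For a monohybrid cross between heterozygotes with complete dominance, the expected phenotypic ratio is 3:1.
Total ratio parts = 4. Expected numbers out of 205:
  white: 205 × 3/4 = 153.75
  yellow: 205 × 1/4 = 51.25
χ² = Σ (O − E)² / E
  white: (176 − 153.75)² / 153.75 = 3.2199
  yellow: (29 − 51.25)² / 51.25 = 9.6598
χ² = 3.2199 + 9.6598 = 12.8797 ≈ 12.880
Degrees of freedom = 2 − 1 = 1; critical value at α = 0.05 is 3.841.
Since 12.880 > 3.841, we reject the null hypothesis — the data do not fit the 3:1 ratio.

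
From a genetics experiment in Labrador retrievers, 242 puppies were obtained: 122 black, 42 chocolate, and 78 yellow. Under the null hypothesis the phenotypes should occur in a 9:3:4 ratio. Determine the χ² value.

6.779

Total ratio parts = 16. Expected numbers out of 242:
  black: 242 × 9/16 = 136.125
  chocolate: 242 × 3/16 = 45.375
  yellow: 242 × 4/16 = 60.5
χ² = Σ (O − E)² / E
  black: (122 − 136.125)² / 136.125 = 1.4657
  chocolate: (42 − 45.375)² / 45.375 = 0.2510
  yellow: (78 − 60.5)² / 60.5 = 5.0620
χ² = 1.4657 + 0.2510 + 5.0620 = 6.7787 ≈ 6.779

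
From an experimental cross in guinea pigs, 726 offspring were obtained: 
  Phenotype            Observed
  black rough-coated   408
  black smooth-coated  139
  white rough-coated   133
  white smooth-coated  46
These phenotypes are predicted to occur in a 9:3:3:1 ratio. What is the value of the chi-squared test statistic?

The 9:3:3:1 ratio has 16 parts, so with N = 726 the expected counts are:
  black rough-coated: 726 × 9/16 = 408.375
  black smooth-coated: 726 × 3/16 = 136.125
  white rough-coated: 726 × 3/16 = 136.125
  white smooth-coated: 726 × 1/16 = 45.375
χ² = Σ (O − E)² / E
  black rough-coated: (408 − 408.375)² / 408.375 = 0.0003
  black smooth-coated: (139 − 136.125)² / 136.125 = 0.0607
  white rough-coated: (133 − 136.125)² / 136.125 = 0.0717
  white smooth-coated: (46 − 45.375)² / 45.375 = 0.0086
χ² = 0.0003 + 0.0607 + 0.0717 + 0.0086 = 0.1413 ≈ 0.141

0.141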